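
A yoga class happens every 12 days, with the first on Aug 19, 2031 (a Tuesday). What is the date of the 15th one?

Feb 3, 2032

The 15th occurrence is 14 intervals after the first: 14 × 12 = 168 days after Aug 19, 2031.
Aug has 31 days — 12 days to the end of Aug leaves 156.
Sep has 30 days (126 left).
Oct has 31 days (95 left).
Nov has 30 days (65 left).
Dec has 31 days (34 left).
Jan has 31 days (3 left).
3 days into Feb → Feb 3, 2032.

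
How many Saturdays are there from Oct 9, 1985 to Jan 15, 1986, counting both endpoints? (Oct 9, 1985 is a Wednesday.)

Oct 9, 1985 is a Wednesday; the first Saturday on or after it is Oct 12, 1985 (3 days later).
From Oct 12, 1985 to Jan 15, 1986: 19 + 30 + 31 + 15 = 95 days (rest of Oct, Nov, Dec, Jan).
95 ÷ 7 = 13 full weeks with remainder 4, so 13 more Saturdays after the first → 14.

14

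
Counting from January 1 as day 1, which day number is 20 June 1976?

172

Days in months before June: 31 + 29 + 31 + 30 + 31 = 152.
Plus 20 days into June → day 172.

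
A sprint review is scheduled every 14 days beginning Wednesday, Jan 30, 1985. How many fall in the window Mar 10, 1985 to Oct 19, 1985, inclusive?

Occurrences land 14·i days after Jan 30, 1985 for i = 0, 1, 2, …
Mar 10, 1985 is 39 days after the start; 39 ÷ 14 = 2 remainder 11; since the remainder is 11, round up to i = 3. First occurrence in the window: #4 on Mar 13, 1985 (3×14 = 42 days in).
Oct 19, 1985 is 262 days after the start; 262 ÷ 14 = 18 remainder 10. Last occurrence in the window: #19 on Oct 9, 1985.
Occurrences #4 through #19: 16 in total.

16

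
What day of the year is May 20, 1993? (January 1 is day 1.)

Days in months before May: 31 + 28 + 31 + 30 = 120.
Plus 20 days into May → day 140.

140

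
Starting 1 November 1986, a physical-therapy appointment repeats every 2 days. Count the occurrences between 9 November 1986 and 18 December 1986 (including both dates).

Occurrences land 2·i days after 1 November 1986 for i = 0, 1, 2, …
9 November 1986 is 8 days after the start; 8 ÷ 2 = 4 remainder 0. First occurrence in the window: #5 on 9 November 1986 (4×2 = 8 days in).
18 December 1986 is 47 days after the start; 47 ÷ 2 = 23 remainder 1. Last occurrence in the window: #24 on 17 December 1986.
Occurrences #5 through #24: 20 in total.

20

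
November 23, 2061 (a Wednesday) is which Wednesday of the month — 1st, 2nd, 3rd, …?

4th

Day 23 falls in week ⌈23/7⌉ of the month.
Days 1–7 hold the 1st Wednesday, 8–14 the 2nd, 15–21 the 3rd, 22–28 the 4th, 29–31 the 5th.
23 is in the range for the 4th.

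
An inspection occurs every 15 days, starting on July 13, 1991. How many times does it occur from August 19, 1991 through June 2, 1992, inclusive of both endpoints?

Occurrences land 15·i days after July 13, 1991 for i = 0, 1, 2, …
August 19, 1991 is 37 days after the start; 37 ÷ 15 = 2 remainder 7; since the remainder is 7, round up to i = 3. First occurrence in the window: #4 on August 27, 1991 (3×15 = 45 days in).
June 2, 1992 is 325 days after the start; 325 ÷ 15 = 21 remainder 10. Last occurrence in the window: #22 on May 23, 1992.
Occurrences #4 through #22: 19 in total.

19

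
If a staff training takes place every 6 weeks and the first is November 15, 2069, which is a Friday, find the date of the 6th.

June 13, 2070

The 6th occurrence is 5 intervals after the first: 5 × 42 = 210 days after November 15, 2069.
November has 30 days — 15 days to the end of November leaves 195.
December has 31 days (164 left).
January has 31 days (133 left).
February has 28 days (105 left).
March has 31 days (74 left).
April has 30 days (44 left).
May has 31 days (13 left).
13 days into June → June 13, 2070.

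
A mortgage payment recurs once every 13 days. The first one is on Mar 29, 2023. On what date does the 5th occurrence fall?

May 20, 2023

The 5th occurrence is 4 intervals after the first: 4 × 13 = 52 days after Mar 29, 2023.
Mar has 31 days — 2 days to the end of Mar leaves 50.
Apr has 30 days (20 left).
20 days into May → May 20, 2023.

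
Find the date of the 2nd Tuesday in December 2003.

The first Tuesday of December 2003 is December 2.
The 2nd Tuesday is 1 weeks later: 2 + 7 = 9.

December 9, 2003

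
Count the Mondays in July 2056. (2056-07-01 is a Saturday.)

5

2056-07-01 is a Saturday; the first Monday on or after it is 2056-07-03 (2 days later).
From 2056-07-03 to 2056-07-31 is 31 − 3 = 28 days.
28 ÷ 7 = 4 full weeks with remainder 0, so 4 more Mondays after the first → 5.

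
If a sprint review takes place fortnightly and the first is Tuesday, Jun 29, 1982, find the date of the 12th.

The 12th occurrence is 11 intervals after the first: 11 × 14 = 154 days after Jun 29, 1982.
Jun has 30 days — 1 day to the end of Jun leaves 153.
Jul has 31 days (122 left).
Aug has 31 days (91 left).
Sep has 30 days (61 left).
Oct has 31 days (30 left).
30 days into Nov → Nov 30, 1982.

Nov 30, 1982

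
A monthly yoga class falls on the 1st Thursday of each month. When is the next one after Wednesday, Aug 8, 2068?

Sep 6, 2068

Aug 2068 starts on a Wednesday, so its 1st Thursday is Aug 2, 2068 (1 day in).
That is not after Aug 8, 2068, so look at Sep 2068.
Sep 2068 starts on a Saturday, so its 1st Thursday is Sep 6, 2068 (5 days in).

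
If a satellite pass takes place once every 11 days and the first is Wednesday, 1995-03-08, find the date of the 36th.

The 36th occurrence is 35 intervals after the first: 35 × 11 = 385 days after 1995-03-08.
March has 31 days — 23 days to the end of March leaves 362.
April has 30 days (332 left).
May has 31 days (301 left).
June has 30 days (271 left).
July has 31 days (240 left).
August has 31 days (209 left).
September has 30 days (179 left).
October has 31 days (148 left).
November has 30 days (118 left).
December has 31 days (87 left).
January has 31 days (56 left).
February has 29 days (27 left).
27 days into March → 1996-03-27.

1996-03-27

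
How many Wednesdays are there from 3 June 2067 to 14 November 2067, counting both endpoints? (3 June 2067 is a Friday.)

3 June 2067 is a Friday; the first Wednesday on or after it is 8 June 2067 (5 days later).
From 8 June 2067 to 14 November 2067: 22 + 31 + 31 + 30 + 31 + 14 = 159 days (rest of June, July, August, September, October, November).
159 ÷ 7 = 22 full weeks with remainder 5, so 22 more Wednesdays after the first → 23.

23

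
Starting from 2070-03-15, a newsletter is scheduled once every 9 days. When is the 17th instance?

The 17th occurrence is 16 intervals after the first: 16 × 9 = 144 days after 2070-03-15.
March has 31 days — 16 days to the end of March leaves 128.
April has 30 days (98 left).
May has 31 days (67 left).
June has 30 days (37 left).
July has 31 days (6 left).
6 days into August → 2070-08-06.

2070-08-06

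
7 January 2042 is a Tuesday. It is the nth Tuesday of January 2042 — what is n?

Day 7 falls in week ⌈7/7⌉ of the month.
Days 1–7 hold the 1st Tuesday, 8–14 the 2nd, 15–21 the 3rd, 22–28 the 4th, 29–31 the 5th.
7 is in the range for the 1st.

1st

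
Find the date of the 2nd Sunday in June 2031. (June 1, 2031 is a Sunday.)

June 2031 begins on a Sunday, so the first Sunday is June 1.
The 2nd Sunday is 1 weeks later: 1 + 7 = 8.

8 June 2031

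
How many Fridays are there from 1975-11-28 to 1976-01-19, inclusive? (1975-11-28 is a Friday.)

8

1975-11-28 is a Friday; the first Friday on or after it is 1975-11-28.
From 1975-11-28 to 1976-01-19: 2 + 31 + 19 = 52 days (rest of November, December, January).
52 ÷ 7 = 7 full weeks with remainder 3, so 7 more Fridays after the first → 8.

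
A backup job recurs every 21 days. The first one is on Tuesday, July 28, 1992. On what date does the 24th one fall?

November 23, 1993

The 24th occurrence is 23 intervals after the first: 23 × 21 = 483 days after July 28, 1992.
July has 31 days — 3 days to the end of July leaves 480.
From end of July to end of 1992 is 153 days (327 left).
January has 31 days (296 left).
February has 28 days (268 left).
March has 31 days (237 left).
April has 30 days (207 left).
May has 31 days (176 left).
June has 30 days (146 left).
July has 31 days (115 left).
August has 31 days (84 left).
September has 30 days (54 left).
October has 31 days (23 left).
23 days into November → November 23, 1993.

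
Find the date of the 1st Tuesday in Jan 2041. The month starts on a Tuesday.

Jan 1, 2041

Jan 2041 begins on a Tuesday, so the first Tuesday is Jan 1.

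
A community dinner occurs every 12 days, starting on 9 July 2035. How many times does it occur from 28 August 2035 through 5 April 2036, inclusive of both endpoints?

Occurrences land 12·i days after 9 July 2035 for i = 0, 1, 2, …
28 August 2035 is 50 days after the start; 50 ÷ 12 = 4 remainder 2; since the remainder is 2, round up to i = 5. First occurrence in the window: #6 on 7 September 2035 (5×12 = 60 days in).
5 April 2036 is 271 days after the start; 271 ÷ 12 = 22 remainder 7. Last occurrence in the window: #23 on 29 March 2036.
Occurrences #6 through #23: 18 in total.

18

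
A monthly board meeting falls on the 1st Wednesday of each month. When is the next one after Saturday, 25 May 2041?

5 June 2041

May 2041 starts on a Wednesday, so its 1st Wednesday is 1 May 2041.
That is not after 25 May 2041, so look at June 2041.
June 2041 starts on a Saturday, so its 1st Wednesday is 5 June 2041 (4 days in).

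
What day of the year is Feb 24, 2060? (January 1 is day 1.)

Days in months before Feb: 31 = 31.
Plus 24 days into Feb → day 55.

55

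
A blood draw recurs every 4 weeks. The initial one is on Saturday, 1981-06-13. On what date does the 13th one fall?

The 13th occurrence is 12 intervals after the first: 12 × 28 = 336 days after 1981-06-13.
June has 30 days — 17 days to the end of June leaves 319.
July has 31 days (288 left).
August has 31 days (257 left).
September has 30 days (227 left).
October has 31 days (196 left).
November has 30 days (166 left).
December has 31 days (135 left).
January has 31 days (104 left).
February has 28 days (76 left).
March has 31 days (45 left).
April has 30 days (15 left).
15 days into May → 1982-05-15.

1982-05-15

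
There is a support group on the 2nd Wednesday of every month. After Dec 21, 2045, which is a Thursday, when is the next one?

Dec 2045 starts on a Friday; its first Wednesday is the 6th, so the 2nd Wednesday is the 13th — Dec 13, 2045.
That is not after Dec 21, 2045, so look at Jan 2046.
Jan 2046 starts on a Monday; its first Wednesday is the 3rd, so the 2nd Wednesday is the 10th — Jan 10, 2046.

Jan 10, 2046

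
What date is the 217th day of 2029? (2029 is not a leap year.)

August 5, 2029

January has 31 days (217 − 31 = 186 remain).
February has 28 days (186 − 28 = 158 remain).
March has 31 days (158 − 31 = 127 remain).
April has 30 days (127 − 30 = 97 remain).
May has 31 days (97 − 31 = 66 remain).
June has 30 days (66 − 30 = 36 remain).
July has 31 days (36 − 31 = 5 remain).
5 into August → August 5.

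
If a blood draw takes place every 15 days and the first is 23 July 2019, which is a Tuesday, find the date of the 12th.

The 12th occurrence is 11 intervals after the first: 11 × 15 = 165 days after 23 July 2019.
July has 31 days — 8 days to the end of July leaves 157.
August has 31 days (126 left).
September has 30 days (96 left).
October has 31 days (65 left).
November has 30 days (35 left).
December has 31 days (4 left).
4 days into January → 4 January 2020.

4 January 2020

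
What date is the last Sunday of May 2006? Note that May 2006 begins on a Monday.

28 May 2006

May 2006 begins on a Monday, so the first Sunday is May 7 (6 days later).
May 2006 has 31 days. Adding weeks: 7, 14, 21, 28 — the last one ≤ 31 is the 28th.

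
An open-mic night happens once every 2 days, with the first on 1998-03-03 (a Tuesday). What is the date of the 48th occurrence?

1998-06-05

The 48th occurrence is 47 intervals after the first: 47 × 2 = 94 days after 1998-03-03.
March has 31 days — 28 days to the end of March leaves 66.
April has 30 days (36 left).
May has 31 days (5 left).
5 days into June → 1998-06-05.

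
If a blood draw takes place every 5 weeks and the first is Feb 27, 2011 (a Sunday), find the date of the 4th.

Jun 12, 2011

The 4th occurrence is 3 intervals after the first: 3 × 35 = 105 days after Feb 27, 2011.
Feb has 28 days — 1 day to the end of Feb leaves 104.
Mar has 31 days (73 left).
Apr has 30 days (43 left).
May has 31 days (12 left).
12 days into Jun → Jun 12, 2011.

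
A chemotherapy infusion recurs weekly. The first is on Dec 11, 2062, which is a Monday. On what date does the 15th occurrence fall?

The 15th occurrence is 14 intervals after the first: 14 × 7 = 98 days after Dec 11, 2062.
Dec has 31 days — 20 days to the end of Dec leaves 78.
Jan has 31 days (47 left).
Feb has 28 days (19 left).
19 days into Mar → Mar 19, 2063.

Mar 19, 2063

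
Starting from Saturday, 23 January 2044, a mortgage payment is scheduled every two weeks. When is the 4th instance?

5 March 2044

The 4th occurrence is 3 intervals after the first: 3 × 14 = 42 days after 23 January 2044.
January has 31 days — 8 days to the end of January leaves 34.
February has 29 days (5 left).
5 days into March → 5 March 2044.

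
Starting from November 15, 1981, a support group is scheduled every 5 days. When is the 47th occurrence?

July 3, 1982

The 47th occurrence is 46 intervals after the first: 46 × 5 = 230 days after November 15, 1981.
November has 30 days — 15 days to the end of November leaves 215.
December has 31 days (184 left).
January has 31 days (153 left).
February has 28 days (125 left).
March has 31 days (94 left).
April has 30 days (64 left).
May has 31 days (33 left).
June has 30 days (3 left).
3 days into July → July 3, 1982.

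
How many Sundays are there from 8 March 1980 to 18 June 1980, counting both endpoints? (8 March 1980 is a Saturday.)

15

8 March 1980 is a Saturday; the first Sunday on or after it is 9 March 1980 (1 day later).
From 9 March 1980 to 18 June 1980: 22 + 30 + 31 + 18 = 101 days (rest of March, April, May, June).
101 ÷ 7 = 14 full weeks with remainder 3, so 14 more Sundays after the first → 15.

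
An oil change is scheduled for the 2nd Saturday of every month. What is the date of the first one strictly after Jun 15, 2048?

Jun 2048 starts on a Monday; its first Saturday is the 6th, so the 2nd Saturday is the 13th — Jun 13, 2048.
That is not after Jun 15, 2048, so look at Jul 2048.
Jul 2048 starts on a Wednesday; its first Saturday is the 4th, so the 2nd Saturday is the 11th — Jul 11, 2048.

Jul 11, 2048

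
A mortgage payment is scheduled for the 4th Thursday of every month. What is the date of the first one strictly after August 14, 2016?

August 25, 2016

August 2016 starts on a Monday; its first Thursday is the 4th, so the 4th Thursday is the 25th — August 25, 2016.
August 25, 2016 is after August 14, 2016, so that is the next one.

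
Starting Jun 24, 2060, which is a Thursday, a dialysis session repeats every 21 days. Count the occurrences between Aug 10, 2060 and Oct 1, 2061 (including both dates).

Occurrences land 21·i days after Jun 24, 2060 for i = 0, 1, 2, …
Aug 10, 2060 is 47 days after the start; 47 ÷ 21 = 2 remainder 5; since the remainder is 5, round up to i = 3. First occurrence in the window: #4 on Aug 26, 2060 (3×21 = 63 days in).
Oct 1, 2061 is 464 days after the start; 464 ÷ 21 = 22 remainder 2. Last occurrence in the window: #23 on Sep 29, 2061.
Occurrences #4 through #23: 20 in total.

20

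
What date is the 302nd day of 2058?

Jan has 31 days (302 − 31 = 271 remain).
Feb has 28 days (271 − 28 = 243 remain).
Mar has 31 days (243 − 31 = 212 remain).
Apr has 30 days (212 − 30 = 182 remain).
May has 31 days (182 − 31 = 151 remain).
Jun has 30 days (151 − 30 = 121 remain).
Jul has 31 days (121 − 31 = 90 remain).
Aug has 31 days (90 − 31 = 59 remain).
Sep has 30 days (59 − 30 = 29 remain).
29 into Oct → Oct 29.

Oct 29, 2058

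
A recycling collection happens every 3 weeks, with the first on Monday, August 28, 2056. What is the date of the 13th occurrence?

May 7, 2057

The 13th occurrence is 12 intervals after the first: 12 × 21 = 252 days after August 28, 2056.
August has 31 days — 3 days to the end of August leaves 249.
September has 30 days (219 left).
October has 31 days (188 left).
November has 30 days (158 left).
December has 31 days (127 left).
January has 31 days (96 left).
February has 28 days (68 left).
March has 31 days (37 left).
April has 30 days (7 left).
7 days into May → May 7, 2057.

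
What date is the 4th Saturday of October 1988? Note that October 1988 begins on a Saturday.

22 October 1988

October 1988 begins on a Saturday, so the first Saturday is October 1.
The 4th Saturday is 3 weeks later: 1 + 21 = 22.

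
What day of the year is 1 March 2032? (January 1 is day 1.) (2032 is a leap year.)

Days in months before March: 31 + 29 = 60.
Plus 1 day into March → day 61.

61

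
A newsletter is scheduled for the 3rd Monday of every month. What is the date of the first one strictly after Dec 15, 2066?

Dec 20, 2066

Dec 2066 starts on a Wednesday; its first Monday is the 6th, so the 3rd Monday is the 20th — Dec 20, 2066.
Dec 20, 2066 is after Dec 15, 2066, so that is the next one.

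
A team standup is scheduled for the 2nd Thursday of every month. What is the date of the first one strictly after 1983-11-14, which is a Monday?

November 1983 starts on a Tuesday; its first Thursday is the 3rd, so the 2nd Thursday is the 10th — 1983-11-10.
That is not after 1983-11-14, so look at December 1983.
December 1983 starts on a Thursday; its first Thursday is the 1st, so the 2nd Thursday is the 8th — 1983-12-08.

1983-12-08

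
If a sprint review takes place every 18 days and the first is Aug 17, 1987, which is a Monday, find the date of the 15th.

Apr 25, 1988

The 15th occurrence is 14 intervals after the first: 14 × 18 = 252 days after Aug 17, 1987.
Aug has 31 days — 14 days to the end of Aug leaves 238.
Sep has 30 days (208 left).
Oct has 31 days (177 left).
Nov has 30 days (147 left).
Dec has 31 days (116 left).
Jan has 31 days (85 left).
Feb has 29 days (56 left).
Mar has 31 days (25 left).
25 days into Apr → Apr 25, 1988.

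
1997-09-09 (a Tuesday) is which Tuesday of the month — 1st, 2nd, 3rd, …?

Day 9 falls in week ⌈9/7⌉ of the month.
Days 1–7 hold the 1st Tuesday, 8–14 the 2nd, 15–21 the 3rd, 22–28 the 4th, 29–31 the 5th.
9 is in the range for the 2nd.

2nd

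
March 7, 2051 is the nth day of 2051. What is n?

Days in months before March: 31 + 28 = 59.
Plus 7 days into March → day 66.

66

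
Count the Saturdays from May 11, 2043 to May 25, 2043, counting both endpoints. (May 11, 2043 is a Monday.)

May 11, 2043 is a Monday; the first Saturday on or after it is May 16, 2043 (5 days later).
From May 16, 2043 to May 25, 2043 is 25 − 16 = 9 days.
9 ÷ 7 = 1 full weeks with remainder 2, so 1 more Saturdays after the first → 2.

2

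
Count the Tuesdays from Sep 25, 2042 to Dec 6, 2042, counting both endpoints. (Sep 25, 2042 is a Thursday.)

Sep 25, 2042 is a Thursday; the first Tuesday on or after it is Sep 30, 2042 (5 days later).
From Sep 30, 2042 to Dec 6, 2042: 0 + 31 + 30 + 6 = 67 days (rest of Sep, Oct, Nov, Dec).
67 ÷ 7 = 9 full weeks with remainder 4, so 9 more Tuesdays after the first → 10.

10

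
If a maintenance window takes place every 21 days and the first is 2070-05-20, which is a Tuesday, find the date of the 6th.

2070-09-02

The 6th occurrence is 5 intervals after the first: 5 × 21 = 105 days after 2070-05-20.
May has 31 days — 11 days to the end of May leaves 94.
June has 30 days (64 left).
July has 31 days (33 left).
August has 31 days (2 left).
2 days into September → 2070-09-02.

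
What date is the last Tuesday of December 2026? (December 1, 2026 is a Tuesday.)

December 2026 begins on a Tuesday, so the first Tuesday is December 1.
December 2026 has 31 days. Adding weeks: 1, 8, 15, 22, 29 — the last one ≤ 31 is the 29th.

29 December 2026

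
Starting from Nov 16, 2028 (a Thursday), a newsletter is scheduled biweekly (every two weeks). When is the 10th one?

The 10th occurrence is 9 intervals after the first: 9 × 14 = 126 days after Nov 16, 2028.
Nov has 30 days — 14 days to the end of Nov leaves 112.
Dec has 31 days (81 left).
Jan has 31 days (50 left).
Feb has 28 days (22 left).
22 days into Mar → Mar 22, 2029.

Mar 22, 2029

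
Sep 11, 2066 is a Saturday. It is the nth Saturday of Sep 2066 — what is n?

2nd

Day 11 falls in week ⌈11/7⌉ of the month.
Days 1–7 hold the 1st Saturday, 8–14 the 2nd, 15–21 the 3rd, 22–28 the 4th, 29–31 the 5th.
11 is in the range for the 2nd.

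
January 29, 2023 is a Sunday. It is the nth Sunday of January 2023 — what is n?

5th

Day 29 falls in week ⌈29/7⌉ of the month.
Days 1–7 hold the 1st Sunday, 8–14 the 2nd, 15–21 the 3rd, 22–28 the 4th, 29–31 the 5th.
29 is in the range for the 5th.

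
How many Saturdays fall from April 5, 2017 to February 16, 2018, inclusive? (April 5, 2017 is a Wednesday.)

45

April 5, 2017 is a Wednesday; the first Saturday on or after it is April 8, 2017 (3 days later).
From April 8, 2017 to February 16, 2018: 22 + 31 + 30 + 31 + 31 + 30 + 31 + 30 + 31 + 31 + 16 = 314 days (rest of April, May, June, July, August, September, October, November, December, January, February).
314 ÷ 7 = 44 full weeks with remainder 6, so 44 more Saturdays after the first → 45.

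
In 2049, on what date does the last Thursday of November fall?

November 2049 begins on a Monday, so the first Thursday is November 4 (3 days later).
November 2049 has 30 days. Adding weeks: 4, 11, 18, 25 — the last one ≤ 30 is the 25th.

2049-11-25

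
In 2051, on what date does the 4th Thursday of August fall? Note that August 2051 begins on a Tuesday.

August 24, 2051

August 2051 begins on a Tuesday, so the first Thursday is August 3 (2 days later).
The 4th Thursday is 3 weeks later: 3 + 21 = 24.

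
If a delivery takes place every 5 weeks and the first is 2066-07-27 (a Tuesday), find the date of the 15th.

2067-11-29

The 15th occurrence is 14 intervals after the first: 14 × 35 = 490 days after 2066-07-27.
July has 31 days — 4 days to the end of July leaves 486.
From end of July to end of 2066 is 153 days (333 left).
January has 31 days (302 left).
February has 28 days (274 left).
March has 31 days (243 left).
April has 30 days (213 left).
May has 31 days (182 left).
June has 30 days (152 left).
July has 31 days (121 left).
August has 31 days (90 left).
September has 30 days (60 left).
October has 31 days (29 left).
29 days into November → 2067-11-29.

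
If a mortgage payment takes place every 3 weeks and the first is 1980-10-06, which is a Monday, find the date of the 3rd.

The 3rd occurrence is 2 intervals after the first: 2 × 21 = 42 days after 1980-10-06.
October has 31 days — 25 days to the end of October leaves 17.
17 days into November → 1980-11-17.

1980-11-17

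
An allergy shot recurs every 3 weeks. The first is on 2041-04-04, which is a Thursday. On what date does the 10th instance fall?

2041-10-10

The 10th occurrence is 9 intervals after the first: 9 × 21 = 189 days after 2041-04-04.
April has 30 days — 26 days to the end of April leaves 163.
May has 31 days (132 left).
June has 30 days (102 left).
July has 31 days (71 left).
August has 31 days (40 left).
September has 30 days (10 left).
10 days into October → 2041-10-10.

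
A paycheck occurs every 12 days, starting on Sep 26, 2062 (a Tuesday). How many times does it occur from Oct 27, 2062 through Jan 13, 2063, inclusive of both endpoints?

7

Occurrences land 12·i days after Sep 26, 2062 for i = 0, 1, 2, …
Oct 27, 2062 is 31 days after the start; 31 ÷ 12 = 2 remainder 7; since the remainder is 7, round up to i = 3. First occurrence in the window: #4 on Nov 1, 2062 (3×12 = 36 days in).
Jan 13, 2063 is 109 days after the start; 109 ÷ 12 = 9 remainder 1. Last occurrence in the window: #10 on Jan 12, 2063.
Occurrences #4 through #10: 7 in total.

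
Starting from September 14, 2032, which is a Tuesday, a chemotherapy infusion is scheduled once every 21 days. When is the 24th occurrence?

January 10, 2034

The 24th occurrence is 23 intervals after the first: 23 × 21 = 483 days after September 14, 2032.
September has 30 days — 16 days to the end of September leaves 467.
From end of September to end of 2032 is 92 days (375 left).
2033 has 365 days (10 left).
10 days into January → January 10, 2034.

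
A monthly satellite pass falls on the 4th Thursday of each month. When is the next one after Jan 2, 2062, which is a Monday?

Jan 2062 starts on a Sunday; its first Thursday is the 5th, so the 4th Thursday is the 26th — Jan 26, 2062.
Jan 26, 2062 is after Jan 2, 2062, so that is the next one.

Jan 26, 2062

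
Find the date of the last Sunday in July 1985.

1985-07-28

The first Sunday of July 1985 is July 7.
July 1985 has 31 days. Adding weeks: 7, 14, 21, 28 — the last one ≤ 31 is the 28th.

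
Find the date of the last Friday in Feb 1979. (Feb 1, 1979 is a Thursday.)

Feb 23, 1979

Feb 1979 begins on a Thursday, so the first Friday is Feb 2 (1 day later).
Feb 1979 has 28 days. Adding weeks: 2, 9, 16, 23 — the last one ≤ 28 is the 23rd.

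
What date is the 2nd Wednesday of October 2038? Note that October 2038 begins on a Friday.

October 2038 begins on a Friday, so the first Wednesday is October 6 (5 days later).
The 2nd Wednesday is 1 weeks later: 6 + 7 = 13.

2038-10-13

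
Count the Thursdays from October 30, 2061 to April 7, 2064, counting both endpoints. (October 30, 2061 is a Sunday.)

127

October 30, 2061 is a Sunday; the first Thursday on or after it is November 3, 2061 (4 days later).
From November 3, 2061 to April 7, 2064: 58 + 365 + 365 + 98 = 886 days (rest of 2061, 2062, 2063, to April 7, 2064 in 2064).
886 ÷ 7 = 126 full weeks with remainder 4, so 126 more Thursdays after the first → 127.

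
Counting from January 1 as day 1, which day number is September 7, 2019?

Days in months before September: 31 + 28 + 31 + 30 + 31 + 30 + 31 + 31 = 243.
Plus 7 days into September → day 250.

250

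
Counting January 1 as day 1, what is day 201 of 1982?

January has 31 days (201 − 31 = 170 remain).
February has 28 days (170 − 28 = 142 remain).
March has 31 days (142 − 31 = 111 remain).
April has 30 days (111 − 30 = 81 remain).
May has 31 days (81 − 31 = 50 remain).
June has 30 days (50 − 30 = 20 remain).
20 into July → July 20.

July 20, 1982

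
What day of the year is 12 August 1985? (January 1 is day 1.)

Days in months before August: 31 + 28 + 31 + 30 + 31 + 30 + 31 = 212.
Plus 12 days into August → day 224.

224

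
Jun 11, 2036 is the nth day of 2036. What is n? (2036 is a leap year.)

Days in months before Jun: 31 + 29 + 31 + 30 + 31 = 152.
Plus 11 days into Jun → day 163.

163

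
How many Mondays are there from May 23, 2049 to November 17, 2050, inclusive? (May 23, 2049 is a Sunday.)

May 23, 2049 is a Sunday; the first Monday on or after it is May 24, 2049 (1 day later).
From May 24, 2049 to November 17, 2050: 221 + 321 = 542 days (rest of 2049, to November 17, 2050 in 2050).
542 ÷ 7 = 77 full weeks with remainder 3, so 77 more Mondays after the first → 78.

78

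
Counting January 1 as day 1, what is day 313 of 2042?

Nov 9, 2042

Jan has 31 days (313 − 31 = 282 remain).
Feb has 28 days (282 − 28 = 254 remain).
Mar has 31 days (254 − 31 = 223 remain).
Apr has 30 days (223 − 30 = 193 remain).
May has 31 days (193 − 31 = 162 remain).
Jun has 30 days (162 − 30 = 132 remain).
Jul has 31 days (132 − 31 = 101 remain).
Aug has 31 days (101 − 31 = 70 remain).
Sep has 30 days (70 − 30 = 40 remain).
Oct has 31 days (40 − 31 = 9 remain).
9 into Nov → Nov 9.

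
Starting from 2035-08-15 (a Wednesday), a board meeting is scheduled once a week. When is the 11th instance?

2035-10-24

The 11th occurrence is 10 intervals after the first: 10 × 7 = 70 days after 2035-08-15.
August has 31 days — 16 days to the end of August leaves 54.
September has 30 days (24 left).
24 days into October → 2035-10-24.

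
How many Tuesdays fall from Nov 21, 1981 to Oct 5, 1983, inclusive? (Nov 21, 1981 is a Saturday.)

Nov 21, 1981 is a Saturday; the first Tuesday on or after it is Nov 24, 1981 (3 days later).
From Nov 24, 1981 to Oct 5, 1983: 37 + 365 + 278 = 680 days (rest of 1981, 1982, to Oct 5, 1983 in 1983).
680 ÷ 7 = 97 full weeks with remainder 1, so 97 more Tuesdays after the first → 98.

98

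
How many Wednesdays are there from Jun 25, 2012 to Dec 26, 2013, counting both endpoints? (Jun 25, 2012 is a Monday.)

Jun 25, 2012 is a Monday; the first Wednesday on or after it is Jun 27, 2012 (2 days later).
From Jun 27, 2012 to Dec 26, 2013: 187 + 360 = 547 days (rest of 2012, to Dec 26, 2013 in 2013).
547 ÷ 7 = 78 full weeks with remainder 1, so 78 more Wednesdays after the first → 79.

79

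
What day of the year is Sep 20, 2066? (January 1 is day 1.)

263

Days in months before Sep: 31 + 28 + 31 + 30 + 31 + 30 + 31 + 31 = 243.
Plus 20 days into Sep → day 263.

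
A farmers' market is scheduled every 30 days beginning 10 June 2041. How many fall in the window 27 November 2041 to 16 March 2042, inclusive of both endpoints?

Occurrences land 30·i days after 10 June 2041 for i = 0, 1, 2, …
27 November 2041 is 170 days after the start; 170 ÷ 30 = 5 remainder 20; since the remainder is 20, round up to i = 6. First occurrence in the window: #7 on 7 December 2041 (6×30 = 180 days in).
16 March 2042 is 279 days after the start; 279 ÷ 30 = 9 remainder 9. Last occurrence in the window: #10 on 7 March 2042.
Occurrences #7 through #10: 4 in total.

4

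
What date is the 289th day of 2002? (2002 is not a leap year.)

January has 31 days (289 − 31 = 258 remain).
February has 28 days (258 − 28 = 230 remain).
March has 31 days (230 − 31 = 199 remain).
April has 30 days (199 − 30 = 169 remain).
May has 31 days (169 − 31 = 138 remain).
June has 30 days (138 − 30 = 108 remain).
July has 31 days (108 − 31 = 77 remain).
August has 31 days (77 − 31 = 46 remain).
September has 30 days (46 − 30 = 16 remain).
16 into October → October 16.

October 16, 2002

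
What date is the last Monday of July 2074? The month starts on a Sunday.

30 July 2074

July 2074 begins on a Sunday, so the first Monday is July 2 (1 day later).
July 2074 has 31 days. Adding weeks: 2, 9, 16, 23, 30 — the last one ≤ 31 is the 30th.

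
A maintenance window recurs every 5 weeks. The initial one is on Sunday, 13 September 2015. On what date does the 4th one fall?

27 December 2015

The 4th occurrence is 3 intervals after the first: 3 × 35 = 105 days after 13 September 2015.
September has 30 days — 17 days to the end of September leaves 88.
October has 31 days (57 left).
November has 30 days (27 left).
27 days into December → 27 December 2015.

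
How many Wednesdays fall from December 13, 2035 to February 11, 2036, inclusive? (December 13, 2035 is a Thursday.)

8

December 13, 2035 is a Thursday; the first Wednesday on or after it is December 19, 2035 (6 days later).
From December 19, 2035 to February 11, 2036: 12 + 31 + 11 = 54 days (rest of December, January, February).
54 ÷ 7 = 7 full weeks with remainder 5, so 7 more Wednesdays after the first → 8.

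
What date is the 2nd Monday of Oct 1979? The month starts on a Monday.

Oct 8, 1979

Oct 1979 begins on a Monday, so the first Monday is Oct 1.
The 2nd Monday is 1 weeks later: 1 + 7 = 8.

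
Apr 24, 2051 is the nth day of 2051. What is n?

Days in months before Apr: 31 + 28 + 31 = 90.
Plus 24 days into Apr → day 114.

114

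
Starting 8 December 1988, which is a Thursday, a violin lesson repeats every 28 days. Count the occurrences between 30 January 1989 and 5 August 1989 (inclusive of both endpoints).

7

Occurrences land 28·i days after 8 December 1988 for i = 0, 1, 2, …
30 January 1989 is 53 days after the start; 53 ÷ 28 = 1 remainder 25; since the remainder is 25, round up to i = 2. First occurrence in the window: #3 on 2 February 1989 (2×28 = 56 days in).
5 August 1989 is 240 days after the start; 240 ÷ 28 = 8 remainder 16. Last occurrence in the window: #9 on 20 July 1989.
Occurrences #3 through #9: 7 in total.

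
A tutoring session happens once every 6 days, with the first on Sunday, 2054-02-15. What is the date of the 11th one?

The 11th occurrence is 10 intervals after the first: 10 × 6 = 60 days after 2054-02-15.
February has 28 days — 13 days to the end of February leaves 47.
March has 31 days (16 left).
16 days into April → 2054-04-16.

2054-04-16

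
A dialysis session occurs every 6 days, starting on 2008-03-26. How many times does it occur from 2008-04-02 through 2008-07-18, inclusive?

18

Occurrences land 6·i days after 2008-03-26 for i = 0, 1, 2, …
2008-04-02 is 7 days after the start; 7 ÷ 6 = 1 remainder 1; since the remainder is 1, round up to i = 2. First occurrence in the window: #3 on 2008-04-07 (2×6 = 12 days in).
2008-07-18 is 114 days after the start; 114 ÷ 6 = 19 remainder 0. Last occurrence in the window: #20 on 2008-07-18.
Occurrences #3 through #20: 18 in total.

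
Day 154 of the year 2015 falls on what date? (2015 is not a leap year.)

Jan has 31 days (154 − 31 = 123 remain).
Feb has 28 days (123 − 28 = 95 remain).
Mar has 31 days (95 − 31 = 64 remain).
Apr has 30 days (64 − 30 = 34 remain).
May has 31 days (34 − 31 = 3 remain).
3 into Jun → Jun 3.

Jun 3, 2015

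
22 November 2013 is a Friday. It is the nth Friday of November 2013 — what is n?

Day 22 falls in week ⌈22/7⌉ of the month.
Days 1–7 hold the 1st Friday, 8–14 the 2nd, 15–21 the 3rd, 22–28 the 4th, 29–31 the 5th.
22 is in the range for the 4th.

4th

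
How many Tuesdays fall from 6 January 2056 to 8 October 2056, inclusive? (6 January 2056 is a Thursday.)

6 January 2056 is a Thursday; the first Tuesday on or after it is 11 January 2056 (5 days later).
From 11 January 2056 to 8 October 2056: 20 + 29 + 31 + 30 + 31 + 30 + 31 + 31 + 30 + 8 = 271 days (rest of January, February, March, April, May, June, July, August, September, October).
271 ÷ 7 = 38 full weeks with remainder 5, so 38 more Tuesdays after the first → 39.

39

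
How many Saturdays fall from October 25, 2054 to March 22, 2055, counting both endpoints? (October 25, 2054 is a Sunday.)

October 25, 2054 is a Sunday; the first Saturday on or after it is October 31, 2054 (6 days later).
From October 31, 2054 to March 22, 2055: 0 + 30 + 31 + 31 + 28 + 22 = 142 days (rest of October, November, December, January, February, March).
142 ÷ 7 = 20 full weeks with remainder 2, so 20 more Saturdays after the first → 21.

21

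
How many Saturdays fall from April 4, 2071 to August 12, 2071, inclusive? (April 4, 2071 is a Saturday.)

April 4, 2071 is a Saturday; the first Saturday on or after it is April 4, 2071.
From April 4, 2071 to August 12, 2071: 26 + 31 + 30 + 31 + 12 = 130 days (rest of April, May, June, July, August).
130 ÷ 7 = 18 full weeks with remainder 4, so 18 more Saturdays after the first → 19.

19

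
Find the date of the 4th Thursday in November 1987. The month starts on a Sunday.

26 November 1987

November 1987 begins on a Sunday, so the first Thursday is November 5 (4 days later).
The 4th Thursday is 3 weeks later: 5 + 21 = 26.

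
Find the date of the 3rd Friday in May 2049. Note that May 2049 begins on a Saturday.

May 2049 begins on a Saturday, so the first Friday is May 7 (6 days later).
The 3rd Friday is 2 weeks later: 7 + 14 = 21.

21 May 2049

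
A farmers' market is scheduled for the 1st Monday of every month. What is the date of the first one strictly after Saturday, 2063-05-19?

May 2063 starts on a Tuesday, so its 1st Monday is 2063-05-07 (6 days in).
That is not after 2063-05-19, so look at June 2063.
June 2063 starts on a Friday, so its 1st Monday is 2063-06-04 (3 days in).

2063-06-04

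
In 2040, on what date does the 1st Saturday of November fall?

The first Saturday of November 2040 is November 3.

3 November 2040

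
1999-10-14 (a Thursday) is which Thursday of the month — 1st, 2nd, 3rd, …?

2nd

Day 14 falls in week ⌈14/7⌉ of the month.
Days 1–7 hold the 1st Thursday, 8–14 the 2nd, 15–21 the 3rd, 22–28 the 4th, 29–31 the 5th.
14 is in the range for the 2nd.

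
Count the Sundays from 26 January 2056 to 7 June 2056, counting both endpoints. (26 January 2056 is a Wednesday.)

26 January 2056 is a Wednesday; the first Sunday on or after it is 30 January 2056 (4 days later).
From 30 January 2056 to 7 June 2056: 1 + 29 + 31 + 30 + 31 + 7 = 129 days (rest of January, February, March, April, May, June).
129 ÷ 7 = 18 full weeks with remainder 3, so 18 more Sundays after the first → 19.

19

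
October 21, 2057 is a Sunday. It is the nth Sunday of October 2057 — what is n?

3rd

Day 21 falls in week ⌈21/7⌉ of the month.
Days 1–7 hold the 1st Sunday, 8–14 the 2nd, 15–21 the 3rd, 22–28 the 4th, 29–31 the 5th.
21 is in the range for the 3rd.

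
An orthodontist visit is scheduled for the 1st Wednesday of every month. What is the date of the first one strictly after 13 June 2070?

June 2070 starts on a Sunday, so its 1st Wednesday is 4 June 2070 (3 days in).
That is not after 13 June 2070, so look at July 2070.
July 2070 starts on a Tuesday, so its 1st Wednesday is 2 July 2070 (1 day in).

2 July 2070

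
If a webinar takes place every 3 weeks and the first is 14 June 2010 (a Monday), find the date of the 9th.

29 November 2010

The 9th occurrence is 8 intervals after the first: 8 × 21 = 168 days after 14 June 2010.
June has 30 days — 16 days to the end of June leaves 152.
July has 31 days (121 left).
August has 31 days (90 left).
September has 30 days (60 left).
October has 31 days (29 left).
29 days into November → 29 November 2010.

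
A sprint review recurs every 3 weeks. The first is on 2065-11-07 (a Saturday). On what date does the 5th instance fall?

The 5th occurrence is 4 intervals after the first: 4 × 21 = 84 days after 2065-11-07.
November has 30 days — 23 days to the end of November leaves 61.
December has 31 days (30 left).
30 days into January → 2066-01-30.

2066-01-30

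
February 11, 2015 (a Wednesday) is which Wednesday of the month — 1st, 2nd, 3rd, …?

2nd

Day 11 falls in week ⌈11/7⌉ of the month.
Days 1–7 hold the 1st Wednesday, 8–14 the 2nd, 15–21 the 3rd, 22–28 the 4th, 29–31 the 5th.
11 is in the range for the 2nd.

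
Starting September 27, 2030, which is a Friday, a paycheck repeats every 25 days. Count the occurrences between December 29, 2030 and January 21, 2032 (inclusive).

16

Occurrences land 25·i days after September 27, 2030 for i = 0, 1, 2, …
December 29, 2030 is 93 days after the start; 93 ÷ 25 = 3 remainder 18; since the remainder is 18, round up to i = 4. First occurrence in the window: #5 on January 5, 2031 (4×25 = 100 days in).
January 21, 2032 is 481 days after the start; 481 ÷ 25 = 19 remainder 6. Last occurrence in the window: #20 on January 15, 2032.
Occurrences #5 through #20: 16 in total.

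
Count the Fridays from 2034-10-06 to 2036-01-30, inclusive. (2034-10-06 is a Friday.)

69

2034-10-06 is a Friday; the first Friday on or after it is 2034-10-06.
From 2034-10-06 to 2036-01-30: 86 + 365 + 30 = 481 days (rest of 2034, 2035, to 2036-01-30 in 2036).
481 ÷ 7 = 68 full weeks with remainder 5, so 68 more Fridays after the first → 69.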